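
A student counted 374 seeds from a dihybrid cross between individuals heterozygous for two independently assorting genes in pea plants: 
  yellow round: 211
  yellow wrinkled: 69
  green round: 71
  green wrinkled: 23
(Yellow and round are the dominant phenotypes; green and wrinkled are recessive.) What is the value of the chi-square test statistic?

0.037

A dihybrid F₂ with independent assortment and complete dominance at both loci gives a 9:3:3:1 phenotypic ratio.
Under the 9:3:3:1 hypothesis (Σ ratio = 16, N = 374):
  yellow round: 374 × 9/16 = 210.375
  yellow wrinkled: 374 × 3/16 = 70.125
  green round: 374 × 3/16 = 70.125
  green wrinkled: 374 × 1/16 = 23.375
χ² = Σ (O − E)² / E
  yellow round: (211 − 210.375)² / 210.375 = 0.0019
  yellow wrinkled: (69 − 70.125)² / 70.125 = 0.0180
  green round: (71 − 70.125)² / 70.125 = 0.0109
  green wrinkled: (23 − 23.375)² / 23.375 = 0.0060
χ² = 0.0019 + 0.0180 + 0.0109 + 0.0060 = 0.0368 ≈ 0.037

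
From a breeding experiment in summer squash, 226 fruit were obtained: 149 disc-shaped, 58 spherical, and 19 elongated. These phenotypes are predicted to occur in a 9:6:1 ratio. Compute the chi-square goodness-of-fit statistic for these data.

13.890

Under the 9:6:1 hypothesis (Σ ratio = 16, N = 226):
  disc-shaped: 226 × 9/16 = 127.125
  spherical: 226 × 6/16 = 84.75
  elongated: 226 × 1/16 = 14.125
χ² = Σ (O − E)² / E
  disc-shaped: (149 − 127.125)² / 127.125 = 3.7641
  spherical: (58 − 84.75)² / 84.75 = 8.4432
  elongated: (19 − 14.125)² / 14.125 = 1.6825
χ² = 3.7641 + 8.4432 + 1.6825 = 13.8898 ≈ 13.890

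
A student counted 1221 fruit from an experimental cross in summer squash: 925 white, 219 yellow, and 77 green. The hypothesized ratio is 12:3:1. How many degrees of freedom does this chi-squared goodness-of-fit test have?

2

A goodness-of-fit test with 3 phenotype classes has df = 3 − 1 = 2.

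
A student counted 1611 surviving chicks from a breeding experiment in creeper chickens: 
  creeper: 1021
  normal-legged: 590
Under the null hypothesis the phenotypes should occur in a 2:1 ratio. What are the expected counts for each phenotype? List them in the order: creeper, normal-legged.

Under the 2:1 hypothesis (Σ ratio = 3, N = 1611):
  creeper: 1611 × 2/3 = 1074
  normal-legged: 1611 × 1/3 = 537

1074, 537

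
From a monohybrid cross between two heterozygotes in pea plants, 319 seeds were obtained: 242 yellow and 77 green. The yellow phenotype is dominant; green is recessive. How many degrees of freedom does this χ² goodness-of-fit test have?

For a monohybrid cross between heterozygotes with complete dominance, the expected phenotypic ratio is 3:1.
A goodness-of-fit test with 2 phenotype classes has df = 2 − 1 = 1.

1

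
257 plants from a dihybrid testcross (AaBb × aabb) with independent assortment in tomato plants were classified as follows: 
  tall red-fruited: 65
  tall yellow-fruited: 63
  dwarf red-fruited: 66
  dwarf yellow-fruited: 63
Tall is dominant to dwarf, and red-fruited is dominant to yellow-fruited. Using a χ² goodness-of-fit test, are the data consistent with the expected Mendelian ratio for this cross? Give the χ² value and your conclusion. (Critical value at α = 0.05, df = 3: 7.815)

0.105; consistent

A dihybrid testcross with independent assortment gives a 1:1:1:1 ratio.
Total ratio parts = 4. Expected numbers out of 257:
  tall red-fruited: 257 × 1/4 = 64.25
  tall yellow-fruited: 257 × 1/4 = 64.25
  dwarf red-fruited: 257 × 1/4 = 64.25
  dwarf yellow-fruited: 257 × 1/4 = 64.25
χ² = Σ (O − E)² / E
  tall red-fruited: (65 − 64.25)² / 64.25 = 0.0088
  tall yellow-fruited: (63 − 64.25)² / 64.25 = 0.0243
  dwarf red-fruited: (66 − 64.25)² / 64.25 = 0.0477
  dwarf yellow-fruited: (63 − 64.25)² / 64.25 = 0.0243
χ² = 0.0088 + 0.0243 + 0.0477 + 0.0243 = 0.1051 ≈ 0.105
Degrees of freedom = 4 − 1 = 3; critical value at α = 0.05 is 7.815.
Since 0.105 < 7.815, we fail to reject the null hypothesis — the data are consistent with the 1:1:1:1 ratio.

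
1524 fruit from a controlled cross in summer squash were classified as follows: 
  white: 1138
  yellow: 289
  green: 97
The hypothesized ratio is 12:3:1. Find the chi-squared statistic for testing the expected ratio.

Expected counts for N = 1524 under a 12:3:1 ratio (total parts = 16):
  white: 1524 × 12/16 = 1143
  yellow: 1524 × 3/16 = 285.75
  green: 1524 × 1/16 = 95.25
χ² = Σ (O − E)² / E
  white: (1138 − 1143)² / 1143 = 0.0219
  yellow: (289 − 285.75)² / 285.75 = 0.0370
  green: (97 − 95.25)² / 95.25 = 0.0322
χ² = 0.0219 + 0.0370 + 0.0322 = 0.0911 ≈ 0.091

0.091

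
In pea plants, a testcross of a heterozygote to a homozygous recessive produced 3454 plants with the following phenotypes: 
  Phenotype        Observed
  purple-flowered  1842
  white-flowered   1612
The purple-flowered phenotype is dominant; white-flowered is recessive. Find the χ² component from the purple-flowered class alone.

A testcross of a heterozygote (Aa × aa) gives a 1:1 phenotypic ratio.
Expected counts for N = 3454 under a 1:1 ratio (total parts = 2):
  purple-flowered: 3454 × 1/2 = 1727
  white-flowered: 3454 × 1/2 = 1727
Contribution of purple-flowered: (1842 − 1727)² / 1727 = 7.6578

7.658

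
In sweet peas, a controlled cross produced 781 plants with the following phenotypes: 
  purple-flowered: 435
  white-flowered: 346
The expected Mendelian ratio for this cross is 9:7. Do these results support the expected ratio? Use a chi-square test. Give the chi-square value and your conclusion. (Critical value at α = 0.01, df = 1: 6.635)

0.097; consistent

Total ratio parts = 16. Expected numbers out of 781:
  purple-flowered: 781 × 9/16 = 439.3125
  white-flowered: 781 × 7/16 = 341.6875
χ² = Σ (O − E)² / E
  purple-flowered: (435 − 439.3125)² / 439.3125 = 0.0423
  white-flowered: (346 − 341.6875)² / 341.6875 = 0.0544
χ² = 0.0423 + 0.0544 = 0.0967 ≈ 0.097
Degrees of freedom = 2 − 1 = 1; critical value at α = 0.01 is 6.635.
Since 0.097 < 6.635, we fail to reject the null hypothesis — the data are consistent with the 9:7 ratio.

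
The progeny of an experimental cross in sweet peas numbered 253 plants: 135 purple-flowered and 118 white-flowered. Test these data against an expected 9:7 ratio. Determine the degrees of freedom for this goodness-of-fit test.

A goodness-of-fit test with 2 phenotype classes has df = 2 − 1 = 1.

1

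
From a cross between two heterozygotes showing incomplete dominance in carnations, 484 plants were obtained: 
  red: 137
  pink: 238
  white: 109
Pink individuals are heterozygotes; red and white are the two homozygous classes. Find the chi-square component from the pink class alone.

With incomplete dominance, a heterozygote × heterozygote cross gives a 1:2:1 phenotypic ratio.
Total ratio parts = 4. Expected numbers out of 484:
  red: 484 × 1/4 = 121
  pink: 484 × 2/4 = 242
  white: 484 × 1/4 = 121
Contribution of pink: (238 − 242)² / 242 = 0.0661

0.066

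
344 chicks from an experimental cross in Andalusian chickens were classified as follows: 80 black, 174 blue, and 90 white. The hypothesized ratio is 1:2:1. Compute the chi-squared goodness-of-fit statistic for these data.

Under the 1:2:1 hypothesis (Σ ratio = 4, N = 344):
  black: 344 × 1/4 = 86
  blue: 344 × 2/4 = 172
  white: 344 × 1/4 = 86
χ² = Σ (O − E)² / E
  black: (80 − 86)² / 86 = 0.4186
  blue: (174 − 172)² / 172 = 0.0233
  white: (90 − 86)² / 86 = 0.1860
χ² = 0.4186 + 0.0233 + 0.1860 = 0.6279 ≈ 0.628

0.628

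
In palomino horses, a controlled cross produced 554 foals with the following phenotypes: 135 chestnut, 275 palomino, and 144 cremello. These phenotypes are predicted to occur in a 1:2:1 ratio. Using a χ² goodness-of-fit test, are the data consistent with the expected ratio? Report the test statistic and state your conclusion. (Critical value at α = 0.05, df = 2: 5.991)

0.321; consistent

Total ratio parts = 4. Expected numbers out of 554:
  chestnut: 554 × 1/4 = 138.5
  palomino: 554 × 2/4 = 277
  cremello: 554 × 1/4 = 138.5
χ² = Σ (O − E)² / E
  chestnut: (135 − 138.5)² / 138.5 = 0.0884
  palomino: (275 − 277)² / 277 = 0.0144
  cremello: (144 − 138.5)² / 138.5 = 0.2184
χ² = 0.0884 + 0.0144 + 0.2184 = 0.3212 ≈ 0.321
Degrees of freedom = 3 − 1 = 2; critical value at α = 0.05 is 5.991.
Since 0.321 < 5.991, we fail to reject the null hypothesis — the data are consistent with the 1:2:1 ratio.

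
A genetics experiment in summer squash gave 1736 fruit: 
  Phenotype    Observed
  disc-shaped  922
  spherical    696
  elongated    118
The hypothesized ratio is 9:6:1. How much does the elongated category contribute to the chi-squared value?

0.832

Expected counts for N = 1736 under a 9:6:1 ratio (total parts = 16):
  disc-shaped: 1736 × 9/16 = 976.5
  spherical: 1736 × 6/16 = 651
  elongated: 1736 × 1/16 = 108.5
Contribution of elongated: (118 − 108.5)² / 108.5 = 0.8318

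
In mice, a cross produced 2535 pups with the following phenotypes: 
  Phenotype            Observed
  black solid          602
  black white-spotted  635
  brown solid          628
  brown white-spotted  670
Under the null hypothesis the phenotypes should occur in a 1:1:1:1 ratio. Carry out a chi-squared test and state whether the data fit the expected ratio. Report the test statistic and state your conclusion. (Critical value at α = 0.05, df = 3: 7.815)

Expected counts for N = 2535 under a 1:1:1:1 ratio (total parts = 4):
  black solid: 2535 × 1/4 = 633.75
  black white-spotted: 2535 × 1/4 = 633.75
  brown solid: 2535 × 1/4 = 633.75
  brown white-spotted: 2535 × 1/4 = 633.75
χ² = Σ (O − E)² / E
  black solid: (602 − 633.75)² / 633.75 = 1.5906
  black white-spotted: (635 − 633.75)² / 633.75 = 0.0025
  brown solid: (628 − 633.75)² / 633.75 = 0.0522
  brown white-spotted: (670 − 633.75)² / 633.75 = 2.0735
χ² = 1.5906 + 0.0025 + 0.0522 + 2.0735 = 3.7188 ≈ 3.719
Degrees of freedom = 4 − 1 = 3; critical value at α = 0.05 is 7.815.
Since 3.719 < 7.815, we fail to reject the null hypothesis — the data are consistent with the 1:1:1:1 ratio.

3.719; consistent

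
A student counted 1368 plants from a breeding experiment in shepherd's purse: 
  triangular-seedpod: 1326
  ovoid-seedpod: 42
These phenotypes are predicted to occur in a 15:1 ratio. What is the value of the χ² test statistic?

Under the 15:1 hypothesis (Σ ratio = 16, N = 1368):
  triangular-seedpod: 1368 × 15/16 = 1282.5
  ovoid-seedpod: 1368 × 1/16 = 85.5
χ² = Σ (O − E)² / E
  triangular-seedpod: (1326 − 1282.5)² / 1282.5 = 1.4754
  ovoid-seedpod: (42 − 85.5)² / 85.5 = 22.1316
χ² = 1.4754 + 22.1316 = 23.607

23.607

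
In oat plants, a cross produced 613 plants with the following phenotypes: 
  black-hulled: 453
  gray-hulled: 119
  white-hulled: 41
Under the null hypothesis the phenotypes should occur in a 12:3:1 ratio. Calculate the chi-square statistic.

0.431

Total ratio parts = 16. Expected numbers out of 613:
  black-hulled: 613 × 12/16 = 459.75
  gray-hulled: 613 × 3/16 = 114.9375
  white-hulled: 613 × 1/16 = 38.3125
χ² = Σ (O − E)² / E
  black-hulled: (453 − 459.75)² / 459.75 = 0.0991
  gray-hulled: (119 − 114.9375)² / 114.9375 = 0.1436
  white-hulled: (41 − 38.3125)² / 38.3125 = 0.1885
χ² = 0.0991 + 0.1436 + 0.1885 = 0.4312 ≈ 0.431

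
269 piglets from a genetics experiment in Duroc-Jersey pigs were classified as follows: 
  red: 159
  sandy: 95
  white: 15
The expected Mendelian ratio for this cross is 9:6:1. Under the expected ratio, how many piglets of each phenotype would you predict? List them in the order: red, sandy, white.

Under the 9:6:1 hypothesis (Σ ratio = 16, N = 269):
  red: 269 × 9/16 = 151.3125
  sandy: 269 × 6/16 = 100.875
  white: 269 × 1/16 = 16.8125

151.3125, 100.875, 16.8125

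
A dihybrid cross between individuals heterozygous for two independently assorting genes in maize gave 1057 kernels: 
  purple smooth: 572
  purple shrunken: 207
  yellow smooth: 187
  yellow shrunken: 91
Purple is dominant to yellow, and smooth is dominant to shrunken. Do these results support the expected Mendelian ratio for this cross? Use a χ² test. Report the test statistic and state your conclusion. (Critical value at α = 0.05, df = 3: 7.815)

11.293; not consistent

A dihybrid F₂ with independent assortment and complete dominance at both loci gives a 9:3:3:1 phenotypic ratio.
The 9:3:3:1 ratio has 16 parts, so with N = 1057 the expected counts are:
  purple smooth: 1057 × 9/16 = 594.5625
  purple shrunken: 1057 × 3/16 = 198.1875
  yellow smooth: 1057 × 3/16 = 198.1875
  yellow shrunken: 1057 × 1/16 = 66.0625
χ² = Σ (O − E)² / E
  purple smooth: (572 − 594.5625)² / 594.5625 = 0.8562
  purple shrunken: (207 − 198.1875)² / 198.1875 = 0.3919
  yellow smooth: (187 − 198.1875)² / 198.1875 = 0.6315
  yellow shrunken: (91 − 66.0625)² / 66.0625 = 9.4135
χ² = 0.8562 + 0.3919 + 0.6315 + 9.4135 = 11.2931 ≈ 11.293
Degrees of freedom = 4 − 1 = 3; critical value at α = 0.05 is 7.815.
Since 11.293 > 7.815, we reject the null hypothesis — the data do not fit the 9:3:3:1 ratio.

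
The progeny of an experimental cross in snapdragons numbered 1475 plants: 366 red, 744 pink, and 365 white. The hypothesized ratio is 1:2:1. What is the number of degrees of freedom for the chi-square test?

2

A goodness-of-fit test with 3 phenotype classes has df = 3 − 1 = 2.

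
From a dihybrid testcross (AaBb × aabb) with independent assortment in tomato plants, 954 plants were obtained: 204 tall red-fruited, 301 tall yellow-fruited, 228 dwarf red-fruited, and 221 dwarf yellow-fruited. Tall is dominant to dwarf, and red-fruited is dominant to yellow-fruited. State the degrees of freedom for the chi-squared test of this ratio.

3

A dihybrid testcross with independent assortment gives a 1:1:1:1 ratio.
A goodness-of-fit test with 4 phenotype classes has df = 4 − 1 = 3.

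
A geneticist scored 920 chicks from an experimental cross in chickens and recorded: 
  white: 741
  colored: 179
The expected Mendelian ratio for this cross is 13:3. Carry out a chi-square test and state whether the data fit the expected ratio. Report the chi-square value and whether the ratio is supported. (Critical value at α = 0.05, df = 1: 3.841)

Total ratio parts = 16. Expected numbers out of 920:
  white: 920 × 13/16 = 747.5
  colored: 920 × 3/16 = 172.5
χ² = Σ (O − E)² / E
  white: (741 − 747.5)² / 747.5 = 0.0565
  colored: (179 − 172.5)² / 172.5 = 0.2449
χ² = 0.0565 + 0.2449 = 0.3014 ≈ 0.301
Degrees of freedom = 2 − 1 = 1; critical value at α = 0.05 is 3.841.
Since 0.301 < 3.841, we fail to reject the null hypothesis — the data are consistent with the 13:3 ratio.

0.301; consistent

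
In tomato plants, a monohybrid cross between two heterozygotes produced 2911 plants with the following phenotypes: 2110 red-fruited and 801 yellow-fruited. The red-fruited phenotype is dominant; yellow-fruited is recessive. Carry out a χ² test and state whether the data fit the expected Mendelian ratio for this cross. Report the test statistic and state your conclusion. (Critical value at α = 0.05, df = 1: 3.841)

For a monohybrid cross between heterozygotes with complete dominance, the expected phenotypic ratio is 3:1.
The 3:1 ratio has 4 parts, so with N = 2911 the expected counts are:
  red-fruited: 2911 × 3/4 = 2183.25
  yellow-fruited: 2911 × 1/4 = 727.75
χ² = Σ (O − E)² / E
  red-fruited: (2110 − 2183.25)² / 2183.25 = 2.4576
  yellow-fruited: (801 − 727.75)² / 727.75 = 7.3728
χ² = 2.4576 + 7.3728 = 9.8304 ≈ 9.830
Degrees of freedom = 2 − 1 = 1; critical value at α = 0.05 is 3.841.
Since 9.830 > 3.841, we reject the null hypothesis — the data do not fit the 3:1 ratio.

9.830; not consistent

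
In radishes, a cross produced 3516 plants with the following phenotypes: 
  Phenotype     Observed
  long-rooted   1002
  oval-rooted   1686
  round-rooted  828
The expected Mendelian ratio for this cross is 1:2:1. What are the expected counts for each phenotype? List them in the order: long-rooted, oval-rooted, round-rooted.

879, 1758, 879

Expected counts for N = 3516 under a 1:2:1 ratio (total parts = 4):
  long-rooted: 3516 × 1/4 = 879
  oval-rooted: 3516 × 2/4 = 1758
  round-rooted: 3516 × 1/4 = 879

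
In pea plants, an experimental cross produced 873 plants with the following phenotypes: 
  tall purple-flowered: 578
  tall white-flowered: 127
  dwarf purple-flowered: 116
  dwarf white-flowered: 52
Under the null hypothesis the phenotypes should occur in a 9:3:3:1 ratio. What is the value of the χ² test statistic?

Expected counts for N = 873 under a 9:3:3:1 ratio (total parts = 16):
  tall purple-flowered: 873 × 9/16 = 491.0625
  tall white-flowered: 873 × 3/16 = 163.6875
  dwarf purple-flowered: 873 × 3/16 = 163.6875
  dwarf white-flowered: 873 × 1/16 = 54.5625
χ² = Σ (O − E)² / E
  tall purple-flowered: (578 − 491.0625)² / 491.0625 = 15.3914
  tall white-flowered: (127 − 163.6875)² / 163.6875 = 8.2228
  dwarf purple-flowered: (116 − 163.6875)² / 163.6875 = 13.8929
  dwarf white-flowered: (52 − 54.5625)² / 54.5625 = 0.1203
χ² = 15.3914 + 8.2228 + 13.8929 + 0.1203 = 37.6274 ≈ 37.627

37.627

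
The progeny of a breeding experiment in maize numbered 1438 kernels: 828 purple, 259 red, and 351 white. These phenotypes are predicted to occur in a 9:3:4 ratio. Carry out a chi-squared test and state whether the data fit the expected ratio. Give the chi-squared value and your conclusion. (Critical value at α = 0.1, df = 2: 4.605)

Under the 9:3:4 hypothesis (Σ ratio = 16, N = 1438):
  purple: 1438 × 9/16 = 808.875
  red: 1438 × 3/16 = 269.625
  white: 1438 × 4/16 = 359.5
χ² = Σ (O − E)² / E
  purple: (828 − 808.875)² / 808.875 = 0.4522
  red: (259 − 269.625)² / 269.625 = 0.4187
  white: (351 − 359.5)² / 359.5 = 0.2010
χ² = 0.4522 + 0.4187 + 0.2010 = 1.0719 ≈ 1.072
Degrees of freedom = 3 − 1 = 2; critical value at α = 0.1 is 4.605.
Since 1.072 < 4.605, we fail to reject the null hypothesis — the data are consistent with the 9:3:4 ratio.

1.072; consistent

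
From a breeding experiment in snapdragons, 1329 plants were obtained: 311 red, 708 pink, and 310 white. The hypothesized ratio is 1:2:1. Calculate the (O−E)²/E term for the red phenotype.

Total ratio parts = 4. Expected numbers out of 1329:
  red: 1329 × 1/4 = 332.25
  pink: 1329 × 2/4 = 664.5
  white: 1329 × 1/4 = 332.25
Contribution of red: (311 − 332.25)² / 332.25 = 1.3591

1.359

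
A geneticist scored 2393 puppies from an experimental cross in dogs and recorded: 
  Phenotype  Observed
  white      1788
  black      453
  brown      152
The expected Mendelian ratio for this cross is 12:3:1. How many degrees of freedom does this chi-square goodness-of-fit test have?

A goodness-of-fit test with 3 phenotype classes has df = 3 − 1 = 2.

2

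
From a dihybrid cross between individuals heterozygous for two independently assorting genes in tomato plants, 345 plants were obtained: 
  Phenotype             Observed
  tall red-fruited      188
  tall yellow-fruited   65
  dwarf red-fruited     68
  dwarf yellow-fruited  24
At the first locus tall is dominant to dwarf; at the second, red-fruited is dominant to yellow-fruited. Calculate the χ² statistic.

0.636

A dihybrid F₂ with independent assortment and complete dominance at both loci gives a 9:3:3:1 phenotypic ratio.
The 9:3:3:1 ratio has 16 parts, so with N = 345 the expected counts are:
  tall red-fruited: 345 × 9/16 = 194.0625
  tall yellow-fruited: 345 × 3/16 = 64.6875
  dwarf red-fruited: 345 × 3/16 = 64.6875
  dwarf yellow-fruited: 345 × 1/16 = 21.5625
χ² = Σ (O − E)² / E
  tall red-fruited: (188 − 194.0625)² / 194.0625 = 0.1894
  tall yellow-fruited: (65 − 64.6875)² / 64.6875 = 0.0015
  dwarf red-fruited: (68 − 64.6875)² / 64.6875 = 0.1696
  dwarf yellow-fruited: (24 − 21.5625)² / 21.5625 = 0.2755
χ² = 0.1894 + 0.0015 + 0.1696 + 0.2755 = 0.636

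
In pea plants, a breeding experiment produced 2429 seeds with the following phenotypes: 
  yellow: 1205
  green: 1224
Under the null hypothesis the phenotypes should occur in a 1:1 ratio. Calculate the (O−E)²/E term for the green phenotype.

The 1:1 ratio has 2 parts, so with N = 2429 the expected counts are:
  yellow: 2429 × 1/2 = 1214.5
  green: 2429 × 1/2 = 1214.5
Contribution of green: (1224 − 1214.5)² / 1214.5 = 0.0743

0.074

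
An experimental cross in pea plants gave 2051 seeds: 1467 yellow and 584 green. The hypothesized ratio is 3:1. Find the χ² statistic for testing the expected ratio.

The 3:1 ratio has 4 parts, so with N = 2051 the expected counts are:
  yellow: 2051 × 3/4 = 1538.25
  green: 2051 × 1/4 = 512.75
χ² = Σ (O − E)² / E
  yellow: (1467 − 1538.25)² / 1538.25 = 3.3002
  green: (584 − 512.75)² / 512.75 = 9.9007
χ² = 3.3002 + 9.9007 = 13.2009 ≈ 13.201

13.201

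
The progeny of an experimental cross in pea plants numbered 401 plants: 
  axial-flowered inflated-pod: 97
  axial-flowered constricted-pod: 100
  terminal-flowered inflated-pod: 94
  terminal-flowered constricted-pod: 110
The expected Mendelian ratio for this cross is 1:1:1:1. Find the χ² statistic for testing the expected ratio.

Expected counts for N = 401 under a 1:1:1:1 ratio (total parts = 4):
  axial-flowered inflated-pod: 401 × 1/4 = 100.25
  axial-flowered constricted-pod: 401 × 1/4 = 100.25
  terminal-flowered inflated-pod: 401 × 1/4 = 100.25
  terminal-flowered constricted-pod: 401 × 1/4 = 100.25
χ² = Σ (O − E)² / E
  axial-flowered inflated-pod: (97 − 100.25)² / 100.25 = 0.1054
  axial-flowered constricted-pod: (100 − 100.25)² / 100.25 = 0.0006
  terminal-flowered inflated-pod: (94 − 100.25)² / 100.25 = 0.3897
  terminal-flowered constricted-pod: (110 − 100.25)² / 100.25 = 0.9483
χ² = 0.1054 + 0.0006 + 0.3897 + 0.9483 = 1.444

1.444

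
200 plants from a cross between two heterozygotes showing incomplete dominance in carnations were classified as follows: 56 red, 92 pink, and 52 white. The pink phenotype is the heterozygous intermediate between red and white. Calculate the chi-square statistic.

With incomplete dominance, a heterozygote × heterozygote cross gives a 1:2:1 phenotypic ratio.
The 1:2:1 ratio has 4 parts, so with N = 200 the expected counts are:
  red: 200 × 1/4 = 50
  pink: 200 × 2/4 = 100
  white: 200 × 1/4 = 50
χ² = Σ (O − E)² / E
  red: (56 − 50)² / 50 = 0.7200
  pink: (92 − 100)² / 100 = 0.6400
  white: (52 − 50)² / 50 = 0.0800
χ² = 0.7200 + 0.6400 + 0.0800 = 1.440

1.440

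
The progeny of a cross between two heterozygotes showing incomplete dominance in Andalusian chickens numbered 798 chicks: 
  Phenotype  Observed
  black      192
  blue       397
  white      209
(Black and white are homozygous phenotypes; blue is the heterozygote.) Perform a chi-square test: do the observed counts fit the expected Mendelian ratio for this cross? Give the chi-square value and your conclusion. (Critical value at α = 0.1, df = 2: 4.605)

0.744; consistent

With incomplete dominance, a heterozygote × heterozygote cross gives a 1:2:1 phenotypic ratio.
Under the 1:2:1 hypothesis (Σ ratio = 4, N = 798):
  black: 798 × 1/4 = 199.5
  blue: 798 × 2/4 = 399
  white: 798 × 1/4 = 199.5
χ² = Σ (O − E)² / E
  black: (192 − 199.5)² / 199.5 = 0.2820
  blue: (397 − 399)² / 399 = 0.0100
  white: (209 − 199.5)² / 199.5 = 0.4524
χ² = 0.2820 + 0.0100 + 0.4524 = 0.7444 ≈ 0.744
Degrees of freedom = 3 − 1 = 2; critical value at α = 0.1 is 4.605.
Since 0.744 < 4.605, we fail to reject the null hypothesis — the data are consistent with the 1:2:1 ratio.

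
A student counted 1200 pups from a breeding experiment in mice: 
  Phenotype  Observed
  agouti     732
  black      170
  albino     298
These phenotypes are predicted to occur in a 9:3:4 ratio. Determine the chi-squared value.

Under the 9:3:4 hypothesis (Σ ratio = 16, N = 1200):
  agouti: 1200 × 9/16 = 675
  black: 1200 × 3/16 = 225
  albino: 1200 × 4/16 = 300
χ² = Σ (O − E)² / E
  agouti: (732 − 675)² / 675 = 4.8133
  black: (170 − 225)² / 225 = 13.4444
  albino: (298 − 300)² / 300 = 0.0133
χ² = 4.8133 + 13.4444 + 0.0133 = 18.271

18.271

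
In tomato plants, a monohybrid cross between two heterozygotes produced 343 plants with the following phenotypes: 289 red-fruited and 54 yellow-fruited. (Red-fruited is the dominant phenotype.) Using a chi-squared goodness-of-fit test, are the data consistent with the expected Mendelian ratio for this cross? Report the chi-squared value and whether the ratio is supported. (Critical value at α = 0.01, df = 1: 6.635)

15.674; not consistent

For a monohybrid cross between heterozygotes with complete dominance, the expected phenotypic ratio is 3:1.
Expected counts for N = 343 under a 3:1 ratio (total parts = 4):
  red-fruited: 343 × 3/4 = 257.25
  yellow-fruited: 343 × 1/4 = 85.75
χ² = Σ (O − E)² / E
  red-fruited: (289 − 257.25)² / 257.25 = 3.9186
  yellow-fruited: (54 − 85.75)² / 85.75 = 11.7558
χ² = 3.9186 + 11.7558 = 15.6744 ≈ 15.674
Degrees of freedom = 2 − 1 = 1; critical value at α = 0.01 is 6.635.
Since 15.674 > 6.635, we reject the null hypothesis — the data do not fit the 3:1 ratio.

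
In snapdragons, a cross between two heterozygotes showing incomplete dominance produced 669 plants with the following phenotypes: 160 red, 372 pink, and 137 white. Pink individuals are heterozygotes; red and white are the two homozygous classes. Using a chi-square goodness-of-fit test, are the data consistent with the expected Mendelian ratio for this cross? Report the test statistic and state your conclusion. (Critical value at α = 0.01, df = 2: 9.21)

With incomplete dominance, a heterozygote × heterozygote cross gives a 1:2:1 phenotypic ratio.
Expected counts for N = 669 under a 1:2:1 ratio (total parts = 4):
  red: 669 × 1/4 = 167.25
  pink: 669 × 2/4 = 334.5
  white: 669 × 1/4 = 167.25
χ² = Σ (O − E)² / E
  red: (160 − 167.25)² / 167.25 = 0.3143
  pink: (372 − 334.5)² / 334.5 = 4.2040
  white: (137 − 167.25)² / 167.25 = 5.4712
χ² = 0.3143 + 4.2040 + 5.4712 = 9.9895 ≈ 9.990
Degrees of freedom = 3 − 1 = 2; critical value at α = 0.01 is 9.21.
Since 9.990 > 9.21, we reject the null hypothesis — the data do not fit the 1:2:1 ratio.

9.990; not consistent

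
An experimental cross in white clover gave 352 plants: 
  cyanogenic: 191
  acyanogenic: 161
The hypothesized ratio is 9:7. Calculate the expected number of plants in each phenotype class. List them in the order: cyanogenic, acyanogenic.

Expected counts for N = 352 under a 9:7 ratio (total parts = 16):
  cyanogenic: 352 × 9/16 = 198
  acyanogenic: 352 × 7/16 = 154

198, 154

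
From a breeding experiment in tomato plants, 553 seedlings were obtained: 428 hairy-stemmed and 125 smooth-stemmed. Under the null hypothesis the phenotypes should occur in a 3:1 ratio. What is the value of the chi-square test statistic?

1.693

Expected counts for N = 553 under a 3:1 ratio (total parts = 4):
  hairy-stemmed: 553 × 3/4 = 414.75
  smooth-stemmed: 553 × 1/4 = 138.25
χ² = Σ (O − E)² / E
  hairy-stemmed: (428 − 414.75)² / 414.75 = 0.4233
  smooth-stemmed: (125 − 138.25)² / 138.25 = 1.2699
χ² = 0.4233 + 1.2699 = 1.6932 ≈ 1.693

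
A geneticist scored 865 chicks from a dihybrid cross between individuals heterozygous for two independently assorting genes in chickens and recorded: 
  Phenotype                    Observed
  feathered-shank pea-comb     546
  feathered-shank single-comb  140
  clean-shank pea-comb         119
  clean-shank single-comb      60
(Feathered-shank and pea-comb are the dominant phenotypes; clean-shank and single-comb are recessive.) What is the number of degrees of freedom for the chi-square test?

3

A dihybrid F₂ with independent assortment and complete dominance at both loci gives a 9:3:3:1 phenotypic ratio.
A goodness-of-fit test with 4 phenotype classes has df = 4 − 1 = 3.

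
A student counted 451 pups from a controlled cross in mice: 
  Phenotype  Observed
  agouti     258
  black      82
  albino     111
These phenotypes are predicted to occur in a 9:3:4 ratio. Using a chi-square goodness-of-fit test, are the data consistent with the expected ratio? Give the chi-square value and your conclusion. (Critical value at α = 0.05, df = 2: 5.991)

Under the 9:3:4 hypothesis (Σ ratio = 16, N = 451):
  agouti: 451 × 9/16 = 253.6875
  black: 451 × 3/16 = 84.5625
  albino: 451 × 4/16 = 112.75
χ² = Σ (O − E)² / E
  agouti: (258 − 253.6875)² / 253.6875 = 0.0733
  black: (82 − 84.5625)² / 84.5625 = 0.0777
  albino: (111 − 112.75)² / 112.75 = 0.0272
χ² = 0.0733 + 0.0777 + 0.0272 = 0.1782 ≈ 0.178
Degrees of freedom = 3 − 1 = 2; critical value at α = 0.05 is 5.991.
Since 0.178 < 5.991, we fail to reject the null hypothesis — the data are consistent with the 9:3:4 ratio.

0.178; consistent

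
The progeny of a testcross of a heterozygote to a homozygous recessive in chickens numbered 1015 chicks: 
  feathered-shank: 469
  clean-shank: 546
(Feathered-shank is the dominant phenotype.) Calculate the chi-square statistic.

5.841

A testcross of a heterozygote (Aa × aa) gives a 1:1 phenotypic ratio.
The 1:1 ratio has 2 parts, so with N = 1015 the expected counts are:
  feathered-shank: 1015 × 1/2 = 507.5
  clean-shank: 1015 × 1/2 = 507.5
χ² = Σ (O − E)² / E
  feathered-shank: (469 − 507.5)² / 507.5 = 2.9207
  clean-shank: (546 − 507.5)² / 507.5 = 2.9207
χ² = 2.9207 + 2.9207 = 5.8414 ≈ 5.841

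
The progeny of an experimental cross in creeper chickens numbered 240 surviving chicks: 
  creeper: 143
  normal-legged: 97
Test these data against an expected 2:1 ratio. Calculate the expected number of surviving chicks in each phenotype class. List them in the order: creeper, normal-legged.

The 2:1 ratio has 3 parts, so with N = 240 the expected counts are:
  creeper: 240 × 2/3 = 160
  normal-legged: 240 × 1/3 = 80

160, 80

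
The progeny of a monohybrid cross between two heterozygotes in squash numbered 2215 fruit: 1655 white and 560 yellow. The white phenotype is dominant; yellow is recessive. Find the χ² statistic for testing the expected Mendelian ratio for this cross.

0.094

For a monohybrid cross between heterozygotes with complete dominance, the expected phenotypic ratio is 3:1.
Under the 3:1 hypothesis (Σ ratio = 4, N = 2215):
  white: 2215 × 3/4 = 1661.25
  yellow: 2215 × 1/4 = 553.75
χ² = Σ (O − E)² / E
  white: (1655 − 1661.25)² / 1661.25 = 0.0235
  yellow: (560 − 553.75)² / 553.75 = 0.0705
χ² = 0.0235 + 0.0705 = 0.094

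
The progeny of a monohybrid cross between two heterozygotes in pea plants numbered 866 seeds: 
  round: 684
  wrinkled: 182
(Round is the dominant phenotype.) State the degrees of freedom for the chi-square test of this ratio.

1

For a monohybrid cross between heterozygotes with complete dominance, the expected phenotypic ratio is 3:1.
A goodness-of-fit test with 2 phenotype classes has df = 2 − 1 = 1.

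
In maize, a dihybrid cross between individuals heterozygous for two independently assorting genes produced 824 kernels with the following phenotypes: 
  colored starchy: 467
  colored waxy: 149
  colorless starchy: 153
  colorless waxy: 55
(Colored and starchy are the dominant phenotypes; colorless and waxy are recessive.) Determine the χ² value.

A dihybrid F₂ with independent assortment and complete dominance at both loci gives a 9:3:3:1 phenotypic ratio.
Under the 9:3:3:1 hypothesis (Σ ratio = 16, N = 824):
  colored starchy: 824 × 9/16 = 463.5
  colored waxy: 824 × 3/16 = 154.5
  colorless starchy: 824 × 3/16 = 154.5
  colorless waxy: 824 × 1/16 = 51.5
χ² = Σ (O − E)² / E
  colored starchy: (467 − 463.5)² / 463.5 = 0.0264
  colored waxy: (149 − 154.5)² / 154.5 = 0.1958
  colorless starchy: (153 − 154.5)² / 154.5 = 0.0146
  colorless waxy: (55 − 51.5)² / 51.5 = 0.2379
χ² = 0.0264 + 0.1958 + 0.0146 + 0.2379 = 0.4747 ≈ 0.475

0.475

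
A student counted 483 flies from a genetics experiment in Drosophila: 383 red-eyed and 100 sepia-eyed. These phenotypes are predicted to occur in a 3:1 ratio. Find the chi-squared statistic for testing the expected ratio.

4.754

Expected counts for N = 483 under a 3:1 ratio (total parts = 4):
  red-eyed: 483 × 3/4 = 362.25
  sepia-eyed: 483 × 1/4 = 120.75
χ² = Σ (O − E)² / E
  red-eyed: (383 − 362.25)² / 362.25 = 1.1886
  sepia-eyed: (100 − 120.75)² / 120.75 = 3.5657
χ² = 1.1886 + 3.5657 = 4.7543 ≈ 4.754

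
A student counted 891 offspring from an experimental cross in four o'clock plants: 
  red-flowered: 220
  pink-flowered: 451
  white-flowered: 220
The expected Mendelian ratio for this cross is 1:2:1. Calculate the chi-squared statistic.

Expected counts for N = 891 under a 1:2:1 ratio (total parts = 4):
  red-flowered: 891 × 1/4 = 222.75
  pink-flowered: 891 × 2/4 = 445.5
  white-flowered: 891 × 1/4 = 222.75
χ² = Σ (O − E)² / E
  red-flowered: (220 − 222.75)² / 222.75 = 0.0340
  pink-flowered: (451 − 445.5)² / 445.5 = 0.0679
  white-flowered: (220 − 222.75)² / 222.75 = 0.0340
χ² = 0.0340 + 0.0679 + 0.0340 = 0.1359 ≈ 0.136

0.136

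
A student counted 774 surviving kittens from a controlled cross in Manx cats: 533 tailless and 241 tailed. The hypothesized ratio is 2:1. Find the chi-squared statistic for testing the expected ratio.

1.680

The 2:1 ratio has 3 parts, so with N = 774 the expected counts are:
  tailless: 774 × 2/3 = 516
  tailed: 774 × 1/3 = 258
χ² = Σ (O − E)² / E
  tailless: (533 − 516)² / 516 = 0.5601
  tailed: (241 − 258)² / 258 = 1.1202
χ² = 0.5601 + 1.1202 = 1.6803 ≈ 1.680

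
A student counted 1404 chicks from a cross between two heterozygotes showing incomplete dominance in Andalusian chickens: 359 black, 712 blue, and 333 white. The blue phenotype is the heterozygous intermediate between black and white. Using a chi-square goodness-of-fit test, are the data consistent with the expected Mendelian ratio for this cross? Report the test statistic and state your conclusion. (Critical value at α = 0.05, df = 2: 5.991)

With incomplete dominance, a heterozygote × heterozygote cross gives a 1:2:1 phenotypic ratio.
Expected counts for N = 1404 under a 1:2:1 ratio (total parts = 4):
  black: 1404 × 1/4 = 351
  blue: 1404 × 2/4 = 702
  white: 1404 × 1/4 = 351
χ² = Σ (O − E)² / E
  black: (359 − 351)² / 351 = 0.1823
  blue: (712 − 702)² / 702 = 0.1425
  white: (333 − 351)² / 351 = 0.9231
χ² = 0.1823 + 0.1425 + 0.9231 = 1.2479 ≈ 1.248
Degrees of freedom = 3 − 1 = 2; critical value at α = 0.05 is 5.991.
Since 1.248 < 5.991, we fail to reject the null hypothesis — the data are consistent with the 1:2:1 ratio.

1.248; consistent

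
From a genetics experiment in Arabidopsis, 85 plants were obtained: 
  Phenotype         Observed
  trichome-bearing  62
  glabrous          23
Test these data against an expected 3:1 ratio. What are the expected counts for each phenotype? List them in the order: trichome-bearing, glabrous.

63.75, 21.25

Expected counts for N = 85 under a 3:1 ratio (total parts = 4):
  trichome-bearing: 85 × 3/4 = 63.75
  glabrous: 85 × 1/4 = 21.25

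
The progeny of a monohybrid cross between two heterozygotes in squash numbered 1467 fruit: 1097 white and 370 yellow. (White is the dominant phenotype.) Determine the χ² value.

0.038

For a monohybrid cross between heterozygotes with complete dominance, the expected phenotypic ratio is 3:1.
The 3:1 ratio has 4 parts, so with N = 1467 the expected counts are:
  white: 1467 × 3/4 = 1100.25
  yellow: 1467 × 1/4 = 366.75
χ² = Σ (O − E)² / E
  white: (1097 − 1100.25)² / 1100.25 = 0.0096
  yellow: (370 − 366.75)² / 366.75 = 0.0288
χ² = 0.0096 + 0.0288 = 0.0384 ≈ 0.038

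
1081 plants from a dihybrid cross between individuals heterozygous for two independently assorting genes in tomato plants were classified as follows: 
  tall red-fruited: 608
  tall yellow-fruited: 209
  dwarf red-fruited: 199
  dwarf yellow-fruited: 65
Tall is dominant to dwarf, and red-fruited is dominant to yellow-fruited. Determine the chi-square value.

0.361

A dihybrid F₂ with independent assortment and complete dominance at both loci gives a 9:3:3:1 phenotypic ratio.
The 9:3:3:1 ratio has 16 parts, so with N = 1081 the expected counts are:
  tall red-fruited: 1081 × 9/16 = 608.0625
  tall yellow-fruited: 1081 × 3/16 = 202.6875
  dwarf red-fruited: 1081 × 3/16 = 202.6875
  dwarf yellow-fruited: 1081 × 1/16 = 67.5625
χ² = Σ (O − E)² / E
  tall red-fruited: (608 − 608.0625)² / 608.0625 = 0.0000
  tall yellow-fruited: (209 − 202.6875)² / 202.6875 = 0.1966
  dwarf red-fruited: (199 − 202.6875)² / 202.6875 = 0.0671
  dwarf yellow-fruited: (65 − 67.5625)² / 67.5625 = 0.0972
χ² = 0.0000 + 0.1966 + 0.0671 + 0.0972 = 0.3609 ≈ 0.361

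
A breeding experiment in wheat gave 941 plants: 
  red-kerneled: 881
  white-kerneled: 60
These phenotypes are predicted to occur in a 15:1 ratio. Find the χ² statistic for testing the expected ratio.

The 15:1 ratio has 16 parts, so with N = 941 the expected counts are:
  red-kerneled: 941 × 15/16 = 882.1875
  white-kerneled: 941 × 1/16 = 58.8125
χ² = Σ (O − E)² / E
  red-kerneled: (881 − 882.1875)² / 882.1875 = 0.0016
  white-kerneled: (60 − 58.8125)² / 58.8125 = 0.0240
χ² = 0.0016 + 0.0240 = 0.0256 ≈ 0.026

0.026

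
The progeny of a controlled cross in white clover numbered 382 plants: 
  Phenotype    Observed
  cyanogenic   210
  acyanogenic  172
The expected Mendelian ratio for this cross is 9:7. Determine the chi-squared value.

0.253

Expected counts for N = 382 under a 9:7 ratio (total parts = 16):
  cyanogenic: 382 × 9/16 = 214.875
  acyanogenic: 382 × 7/16 = 167.125
χ² = Σ (O − E)² / E
  cyanogenic: (210 − 214.875)² / 214.875 = 0.1106
  acyanogenic: (172 − 167.125)² / 167.125 = 0.1422
χ² = 0.1106 + 0.1422 = 0.2528 ≈ 0.253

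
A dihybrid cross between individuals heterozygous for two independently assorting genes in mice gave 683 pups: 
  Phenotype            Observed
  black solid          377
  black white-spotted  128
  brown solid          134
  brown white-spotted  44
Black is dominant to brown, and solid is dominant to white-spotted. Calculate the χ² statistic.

0.450

A dihybrid F₂ with independent assortment and complete dominance at both loci gives a 9:3:3:1 phenotypic ratio.
Under the 9:3:3:1 hypothesis (Σ ratio = 16, N = 683):
  black solid: 683 × 9/16 = 384.1875
  black white-spotted: 683 × 3/16 = 128.0625
  brown solid: 683 × 3/16 = 128.0625
  brown white-spotted: 683 × 1/16 = 42.6875
χ² = Σ (O − E)² / E
  black solid: (377 − 384.1875)² / 384.1875 = 0.1345
  black white-spotted: (128 − 128.0625)² / 128.0625 = 0.0000
  brown solid: (134 − 128.0625)² / 128.0625 = 0.2753
  brown white-spotted: (44 − 42.6875)² / 42.6875 = 0.0404
χ² = 0.1345 + 0.0000 + 0.2753 + 0.0404 = 0.4502 ≈ 0.450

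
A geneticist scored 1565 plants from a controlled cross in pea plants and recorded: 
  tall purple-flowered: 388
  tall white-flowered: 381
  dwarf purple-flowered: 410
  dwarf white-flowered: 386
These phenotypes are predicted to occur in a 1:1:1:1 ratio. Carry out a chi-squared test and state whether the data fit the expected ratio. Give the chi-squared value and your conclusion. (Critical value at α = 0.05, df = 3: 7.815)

Expected counts for N = 1565 under a 1:1:1:1 ratio (total parts = 4):
  tall purple-flowered: 1565 × 1/4 = 391.25
  tall white-flowered: 1565 × 1/4 = 391.25
  dwarf purple-flowered: 1565 × 1/4 = 391.25
  dwarf white-flowered: 1565 × 1/4 = 391.25
χ² = Σ (O − E)² / E
  tall purple-flowered: (388 − 391.25)² / 391.25 = 0.0270
  tall white-flowered: (381 − 391.25)² / 391.25 = 0.2685
  dwarf purple-flowered: (410 − 391.25)² / 391.25 = 0.8986
  dwarf white-flowered: (386 − 391.25)² / 391.25 = 0.0704
χ² = 0.0270 + 0.2685 + 0.8986 + 0.0704 = 1.2645 ≈ 1.265
Degrees of freedom = 4 − 1 = 3; critical value at α = 0.05 is 7.815.
Since 1.265 < 7.815, we fail to reject the null hypothesis — the data are consistent with the 1:1:1:1 ratio.

1.265; consistent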